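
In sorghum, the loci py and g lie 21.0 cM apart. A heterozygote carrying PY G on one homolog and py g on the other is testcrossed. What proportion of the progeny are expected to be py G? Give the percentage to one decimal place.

A map distance of 21.0 cM corresponds to a recombination frequency of 0.210.
The F1 is PY G / py g, so py G is a recombinant gamete class with expected frequency r/2 = 0.210/2 = 0.1050.
That is 0.1050 = 10.5% of the progeny.

10.5%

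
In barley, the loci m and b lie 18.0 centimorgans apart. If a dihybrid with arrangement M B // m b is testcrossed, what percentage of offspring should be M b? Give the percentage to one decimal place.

A map distance of 18.0 centimorgans corresponds to a recombination frequency of 0.180.
The F1 is M B / m b, so M b is a recombinant gamete class with expected frequency r/2 = 0.180/2 = 0.0900.
That is 0.0900 = 9.0% of the progeny.

9.0%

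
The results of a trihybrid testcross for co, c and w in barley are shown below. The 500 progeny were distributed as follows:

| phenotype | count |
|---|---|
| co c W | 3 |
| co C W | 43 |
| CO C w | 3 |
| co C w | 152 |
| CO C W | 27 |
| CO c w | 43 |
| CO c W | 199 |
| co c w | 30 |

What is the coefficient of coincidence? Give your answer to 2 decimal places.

The two most frequent reciprocal classes, CO c W and co C w, are the parental types, so the F1 was CO c W / co C w.
The two rarest classes, co c W and CO C w, are the double crossovers. Comparing them with the parentals, only the co allele has switched, so co is the middle locus and the order is w – co – c.
w–co: (86 + 6)/500 = 0.1840; co–c: (57 + 6)/500 = 0.1260.
Expected DCO frequency = 0.1840 × 0.1260 ≈ 0.02318; observed = 6/500 ≈ 0.01200.
Coefficient of coincidence = 0.01200/0.02318 ≈ 0.52.

0.52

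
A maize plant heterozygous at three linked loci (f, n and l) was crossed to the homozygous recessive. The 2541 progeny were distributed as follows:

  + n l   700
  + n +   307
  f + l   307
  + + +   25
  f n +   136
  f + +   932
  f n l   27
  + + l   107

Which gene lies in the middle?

f

The two most frequent reciprocal classes, + n l and f + +, are the parental types, so the F1 was + n l / f + +.
The two rarest classes, f n l and + + +, are the double crossovers. Comparing them with the parentals, only the f allele has switched, so f is the middle locus and the order is n – f – l.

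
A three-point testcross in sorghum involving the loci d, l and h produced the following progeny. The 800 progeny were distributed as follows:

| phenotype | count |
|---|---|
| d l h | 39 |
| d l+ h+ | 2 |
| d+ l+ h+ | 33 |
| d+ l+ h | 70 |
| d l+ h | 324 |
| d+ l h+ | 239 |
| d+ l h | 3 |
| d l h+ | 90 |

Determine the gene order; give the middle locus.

The two most frequent reciprocal classes, d+ l h+ and d l+ h, are the parental types, so the F1 was d+ l h+ / d l+ h.
The two rarest classes, d+ l h and d l+ h+, are the double crossovers. Comparing them with the parentals, only the h allele has switched, so h is the middle locus and the order is d – h – l.

h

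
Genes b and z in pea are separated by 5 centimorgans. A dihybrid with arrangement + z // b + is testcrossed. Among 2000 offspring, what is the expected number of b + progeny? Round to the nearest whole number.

950

A map distance of 5 centimorgans corresponds to a recombination frequency of 0.050.
The F1 is + z / b +, so b + is a parental gamete class with expected frequency (1 − r)/2 = 0.950/2 = 0.4750.
Expected number = 0.4750 × 2000 = 950.00 ≈ 950.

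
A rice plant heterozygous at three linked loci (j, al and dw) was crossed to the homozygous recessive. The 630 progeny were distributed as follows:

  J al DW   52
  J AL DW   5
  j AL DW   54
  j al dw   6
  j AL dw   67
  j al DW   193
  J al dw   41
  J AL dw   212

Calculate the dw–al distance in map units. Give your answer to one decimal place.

The two most frequent reciprocal classes, j al DW and J AL dw, are the parental types, so the F1 was j al DW / J AL dw.
The two rarest classes, j al dw and J AL DW, are the double crossovers. Comparing them with the parentals, only the dw allele has switched, so dw is the middle locus and the order is al – dw – j.
Crossovers in the al–dw interval produce the single-crossover classes j AL DW and J al dw (54 + 41 = 95) plus the double crossovers (11).
RF(al–dw) = (95 + 11) / 630 = 106/630 = 0.1683 → 16.8 map units.

16.8 map units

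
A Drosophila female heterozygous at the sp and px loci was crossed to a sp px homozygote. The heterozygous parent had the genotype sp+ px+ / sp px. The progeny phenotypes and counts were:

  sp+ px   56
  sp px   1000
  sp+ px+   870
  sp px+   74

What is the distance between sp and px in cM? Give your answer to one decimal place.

The recombinant classes are sp+ px and sp px+: 56 + 74 = 130.
Recombination frequency = 130/2000 = 0.0650 ≈ 6.5%, i.e. 6.5 cM.

6.5 cM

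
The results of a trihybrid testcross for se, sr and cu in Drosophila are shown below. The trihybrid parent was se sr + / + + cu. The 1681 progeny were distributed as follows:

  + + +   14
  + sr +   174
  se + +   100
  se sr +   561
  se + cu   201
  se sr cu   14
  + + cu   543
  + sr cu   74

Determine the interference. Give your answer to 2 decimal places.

The two rarest classes, se sr cu and + + +, are the double crossovers. Comparing them with the parentals, only the cu allele has switched, so cu is the middle locus and the order is se – cu – sr.
se–cu: (375 + 28)/1681 = 0.2397; cu–sr: (174 + 28)/1681 = 0.1202.
Expected DCO frequency = 0.2397 × 0.1202 ≈ 0.02881; observed = 28/1681 ≈ 0.01666.
Coefficient of coincidence = 0.01666/0.02881 ≈ 0.58; interference = 1 − 0.58 = 0.42.

0.42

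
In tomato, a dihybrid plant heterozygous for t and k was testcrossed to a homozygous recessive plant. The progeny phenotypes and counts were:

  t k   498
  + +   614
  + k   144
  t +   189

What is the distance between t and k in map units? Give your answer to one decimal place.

The two most frequent classes, + + (614) and t k (498), are the parental types, so the F1 was + + / t k.
The recombinant classes are + k and t +: 144 + 189 = 333.
Recombination frequency = 333/1445 = 0.2304 ≈ 23.0%, i.e. 23.0 map units.

23.0 map units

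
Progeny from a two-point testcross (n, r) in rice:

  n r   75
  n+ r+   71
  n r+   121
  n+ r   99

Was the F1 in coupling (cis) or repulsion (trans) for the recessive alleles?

The two most frequent classes are n+ r (99) and n r+ (121); these are the parental (non-recombinant) types.
So the F1 carried n+ r on one chromosome and n r+ on the other — the recessive alleles are on opposite chromosomes (trans / repulsion).

trans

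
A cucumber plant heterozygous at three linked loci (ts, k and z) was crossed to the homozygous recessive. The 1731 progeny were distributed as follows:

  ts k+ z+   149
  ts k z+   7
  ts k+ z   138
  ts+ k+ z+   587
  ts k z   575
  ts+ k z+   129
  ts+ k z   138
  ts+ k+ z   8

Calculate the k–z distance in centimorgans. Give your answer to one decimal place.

16.3 centimorgans

The two most frequent reciprocal classes, ts+ k+ z+ and ts k z, are the parental types, so the F1 was ts+ k+ z+ / ts k z.
The two rarest classes, ts+ k+ z and ts k z+, are the double crossovers. Comparing them with the parentals, only the z allele has switched, so z is the middle locus and the order is ts – z – k.
Crossovers in the z–k interval produce the single-crossover classes ts+ k z+ and ts k+ z (129 + 138 = 267) plus the double crossovers (15).
RF(z–k) = (267 + 15) / 1731 = 282/1731 = 0.1629 → 16.3 centimorgans.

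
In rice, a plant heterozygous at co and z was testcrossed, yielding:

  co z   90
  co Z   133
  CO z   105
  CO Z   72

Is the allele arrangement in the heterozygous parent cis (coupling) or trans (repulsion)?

The two most frequent classes are CO z (105) and co Z (133); these are the parental (non-recombinant) types.
So the F1 carried CO z on one chromosome and co Z on the other — the recessive alleles are on opposite chromosomes (trans / repulsion).

trans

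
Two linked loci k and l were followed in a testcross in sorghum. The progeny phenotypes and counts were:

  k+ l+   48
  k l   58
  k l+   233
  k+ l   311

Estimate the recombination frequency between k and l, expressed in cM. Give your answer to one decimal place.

16.3 cM

The two most frequent classes, k+ l (311) and k l+ (233), are the parental types, so the F1 was k+ l / k l+.
The recombinant classes are k+ l+ and k l: 48 + 58 = 106.
Recombination frequency = 106/650 = 0.1631 ≈ 16.3%, i.e. 16.3 cM.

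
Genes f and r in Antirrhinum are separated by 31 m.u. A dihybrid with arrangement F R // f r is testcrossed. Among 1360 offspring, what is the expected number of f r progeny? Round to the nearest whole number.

A map distance of 31 m.u. corresponds to a recombination frequency of 0.310.
The F1 is F R / f r, so f r is a parental gamete class with expected frequency (1 − r)/2 = 0.690/2 = 0.3450.
Expected number = 0.3450 × 1360 = 469.20 ≈ 469.

469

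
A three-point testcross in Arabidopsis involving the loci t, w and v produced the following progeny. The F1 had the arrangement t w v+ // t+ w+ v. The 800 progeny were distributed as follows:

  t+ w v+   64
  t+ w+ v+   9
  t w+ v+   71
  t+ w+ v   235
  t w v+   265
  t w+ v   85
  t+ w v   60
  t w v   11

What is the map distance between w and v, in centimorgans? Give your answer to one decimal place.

The two rarest classes, t w v and t+ w+ v+, are the double crossovers. Comparing them with the parentals, only the v allele has switched, so v is the middle locus and the order is t – v – w.
Crossovers in the v–w interval produce the single-crossover classes t w+ v+ and t+ w v (71 + 60 = 131) plus the double crossovers (20).
RF(v–w) = (131 + 20) / 800 = 151/800 = 0.1888 → 18.9 centimorgans.

18.9 centimorgans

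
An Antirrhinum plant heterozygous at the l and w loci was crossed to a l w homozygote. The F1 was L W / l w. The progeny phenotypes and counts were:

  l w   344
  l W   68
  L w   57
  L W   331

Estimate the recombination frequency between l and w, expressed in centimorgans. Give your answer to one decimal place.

15.6 centimorgans

The recombinant classes are L w and l W: 57 + 68 = 125.
Recombination frequency = 125/800 = 0.1562 ≈ 15.6%, i.e. 15.6 centimorgans.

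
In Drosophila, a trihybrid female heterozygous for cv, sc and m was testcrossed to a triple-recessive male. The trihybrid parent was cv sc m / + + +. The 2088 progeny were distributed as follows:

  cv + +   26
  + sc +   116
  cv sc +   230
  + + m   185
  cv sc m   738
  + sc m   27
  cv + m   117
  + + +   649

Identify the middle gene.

The two rarest classes, + sc m and cv + +, are the double crossovers. Comparing them with the parentals, only the cv allele has switched, so cv is the middle locus and the order is sc – cv – m.

cv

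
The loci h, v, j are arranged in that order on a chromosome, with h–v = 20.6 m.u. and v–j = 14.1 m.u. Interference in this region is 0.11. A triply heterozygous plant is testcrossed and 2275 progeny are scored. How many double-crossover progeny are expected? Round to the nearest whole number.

Map distances give recombination frequencies of 0.206 and 0.141 for the two intervals.
With interference 0.11 (so coincidence = 0.89), expected double-crossover frequency = 0.206 × 0.141 × 0.89 = 0.02585.
Expected number = 0.02585 × 2275 = 58.81 ≈ 59.

59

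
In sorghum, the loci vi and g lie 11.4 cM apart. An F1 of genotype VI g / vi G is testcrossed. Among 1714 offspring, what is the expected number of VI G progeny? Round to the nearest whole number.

98

A map distance of 11.4 cM corresponds to a recombination frequency of 0.114.
The F1 is VI g / vi G, so VI G is a recombinant gamete class with expected frequency r/2 = 0.114/2 = 0.0570.
Expected number = 0.0570 × 1714 = 97.70 ≈ 98.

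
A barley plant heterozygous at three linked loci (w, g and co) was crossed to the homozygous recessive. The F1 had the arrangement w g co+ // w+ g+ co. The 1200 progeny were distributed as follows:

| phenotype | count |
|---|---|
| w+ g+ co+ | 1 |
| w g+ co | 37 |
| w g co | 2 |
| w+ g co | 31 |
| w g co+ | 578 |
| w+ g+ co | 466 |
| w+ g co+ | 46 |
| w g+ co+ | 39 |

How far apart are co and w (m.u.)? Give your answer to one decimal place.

7.2 m.u.

The two rarest classes, w g co and w+ g+ co+, are the double crossovers. Comparing them with the parentals, only the co allele has switched, so co is the middle locus and the order is w – co – g.
Crossovers in the w–co interval produce the single-crossover classes w+ g co+ and w g+ co (46 + 37 = 83) plus the double crossovers (3).
RF(w–co) = (83 + 3) / 1200 = 86/1200 = 0.0717 → 7.2 m.u.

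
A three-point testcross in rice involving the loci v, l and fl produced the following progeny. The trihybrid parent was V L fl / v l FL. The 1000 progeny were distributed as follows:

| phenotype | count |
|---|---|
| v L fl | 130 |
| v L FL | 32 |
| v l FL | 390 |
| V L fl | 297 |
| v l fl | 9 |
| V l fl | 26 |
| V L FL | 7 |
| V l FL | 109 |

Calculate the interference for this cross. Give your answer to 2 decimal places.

0.15

The two rarest classes, V L FL and v l fl, are the double crossovers. Comparing them with the parentals, only the fl allele has switched, so fl is the middle locus and the order is l – fl – v.
l–fl: (58 + 16)/1000 = 0.0740; fl–v: (239 + 16)/1000 = 0.2550.
Expected DCO frequency = 0.0740 × 0.2550 ≈ 0.01887; observed = 16/1000 ≈ 0.01600.
Coefficient of coincidence = 0.01600/0.01887 ≈ 0.85; interference = 1 − 0.85 = 0.15.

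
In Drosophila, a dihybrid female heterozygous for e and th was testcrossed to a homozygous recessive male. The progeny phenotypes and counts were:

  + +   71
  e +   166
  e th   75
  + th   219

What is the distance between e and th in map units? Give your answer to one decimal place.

27.5 map units

The two most frequent classes, + th (219) and e + (166), are the parental types, so the F1 was + th / e +.
The recombinant classes are + + and e th: 71 + 75 = 146.
Recombination frequency = 146/531 = 0.2750 ≈ 27.5%, i.e. 27.5 map units.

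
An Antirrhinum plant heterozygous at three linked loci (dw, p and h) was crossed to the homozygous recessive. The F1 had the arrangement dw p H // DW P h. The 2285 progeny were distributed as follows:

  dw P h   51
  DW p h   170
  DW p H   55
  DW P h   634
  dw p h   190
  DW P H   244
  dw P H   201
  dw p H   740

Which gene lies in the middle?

The two rarest classes, DW p H and dw P h, are the double crossovers. Comparing them with the parentals, only the dw allele has switched, so dw is the middle locus and the order is h – dw – p.

dw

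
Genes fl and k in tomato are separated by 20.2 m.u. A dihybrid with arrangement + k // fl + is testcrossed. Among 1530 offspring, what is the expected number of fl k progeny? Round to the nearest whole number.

A map distance of 20.2 m.u. corresponds to a recombination frequency of 0.202.
The F1 is + k / fl +, so fl k is a recombinant gamete class with expected frequency r/2 = 0.202/2 = 0.1010.
Expected number = 0.1010 × 1530 = 154.53 ≈ 155.

155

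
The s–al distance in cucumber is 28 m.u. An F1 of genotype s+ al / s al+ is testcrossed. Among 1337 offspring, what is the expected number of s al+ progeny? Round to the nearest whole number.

481

A map distance of 28 m.u. corresponds to a recombination frequency of 0.280.
The F1 is s+ al / s al+, so s al+ is a parental gamete class with expected frequency (1 − r)/2 = 0.720/2 = 0.3600.
Expected number = 0.3600 × 1337 = 481.32 ≈ 481.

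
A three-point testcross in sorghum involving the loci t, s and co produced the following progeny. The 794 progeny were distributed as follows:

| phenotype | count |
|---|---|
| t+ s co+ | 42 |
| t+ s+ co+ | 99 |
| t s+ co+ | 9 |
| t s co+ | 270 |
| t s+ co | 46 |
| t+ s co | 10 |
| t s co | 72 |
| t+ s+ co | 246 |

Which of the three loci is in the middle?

The two most frequent reciprocal classes, t s co+ and t+ s+ co, are the parental types, so the F1 was t s co+ / t+ s+ co.
The two rarest classes, t s+ co+ and t+ s co, are the double crossovers. Comparing them with the parentals, only the s allele has switched, so s is the middle locus and the order is t – s – co.

s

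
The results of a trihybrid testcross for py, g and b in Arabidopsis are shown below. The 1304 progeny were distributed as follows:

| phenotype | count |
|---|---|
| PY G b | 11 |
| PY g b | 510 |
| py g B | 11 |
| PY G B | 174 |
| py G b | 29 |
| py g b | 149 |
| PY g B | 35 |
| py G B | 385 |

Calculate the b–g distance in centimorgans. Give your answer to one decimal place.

The two most frequent reciprocal classes, py G B and PY g b, are the parental types, so the F1 was py G B / PY g b.
The two rarest classes, py g B and PY G b, are the double crossovers. Comparing them with the parentals, only the g allele has switched, so g is the middle locus and the order is b – g – py.
Crossovers in the b–g interval produce the single-crossover classes py G b and PY g B (29 + 35 = 64) plus the double crossovers (22).
RF(b–g) = (64 + 22) / 1304 = 86/1304 = 0.0660 → 6.6 centimorgans.

6.6 centimorgans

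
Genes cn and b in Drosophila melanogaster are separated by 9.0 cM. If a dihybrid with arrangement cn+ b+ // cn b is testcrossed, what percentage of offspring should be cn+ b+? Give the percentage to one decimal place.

A map distance of 9.0 cM corresponds to a recombination frequency of 0.090.
The F1 is cn+ b+ / cn b, so cn+ b+ is a parental gamete class with expected frequency (1 − r)/2 = 0.910/2 = 0.4550.
That is 0.4550 = 45.5% of the progeny.

45.5%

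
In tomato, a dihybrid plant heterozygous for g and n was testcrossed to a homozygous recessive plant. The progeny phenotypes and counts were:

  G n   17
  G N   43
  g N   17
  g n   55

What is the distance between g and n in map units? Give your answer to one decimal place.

25.8 map units

The two most frequent classes, G N (43) and g n (55), are the parental types, so the F1 was G N / g n.
The recombinant classes are G n and g N: 17 + 17 = 34.
Recombination frequency = 34/132 = 0.2576 ≈ 25.8%, i.e. 25.8 map units.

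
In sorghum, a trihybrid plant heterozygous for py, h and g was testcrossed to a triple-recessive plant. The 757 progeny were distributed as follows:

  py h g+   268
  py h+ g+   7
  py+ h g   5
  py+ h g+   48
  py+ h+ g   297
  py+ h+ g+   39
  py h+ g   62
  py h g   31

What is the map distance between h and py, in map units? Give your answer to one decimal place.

The two most frequent reciprocal classes, py h g+ and py+ h+ g, are the parental types, so the F1 was py h g+ / py+ h+ g.
The two rarest classes, py h+ g+ and py+ h g, are the double crossovers. Comparing them with the parentals, only the h allele has switched, so h is the middle locus and the order is g – h – py.
Crossovers in the h–py interval produce the single-crossover classes py+ h g+ and py h+ g (48 + 62 = 110) plus the double crossovers (12).
RF(h–py) = (110 + 12) / 757 = 122/757 = 0.1612 → 16.1 map units.

16.1 map units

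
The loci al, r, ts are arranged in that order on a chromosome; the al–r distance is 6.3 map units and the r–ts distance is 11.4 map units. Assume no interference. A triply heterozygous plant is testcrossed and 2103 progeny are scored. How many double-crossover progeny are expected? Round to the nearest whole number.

Map distances give recombination frequencies of 0.063 and 0.114 for the two intervals.
With no interference, expected double-crossover frequency = 0.063 × 0.114 = 0.00718.
Expected number = 0.00718 × 2103 = 15.10 ≈ 15.

15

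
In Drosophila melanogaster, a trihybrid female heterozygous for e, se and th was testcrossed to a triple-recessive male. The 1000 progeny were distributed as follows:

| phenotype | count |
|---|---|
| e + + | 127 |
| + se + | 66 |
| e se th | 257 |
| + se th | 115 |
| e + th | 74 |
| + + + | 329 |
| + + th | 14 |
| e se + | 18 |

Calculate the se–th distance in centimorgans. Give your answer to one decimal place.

The two most frequent reciprocal classes, + + + and e se th, are the parental types, so the F1 was + + + / e se th.
The two rarest classes, + + th and e se +, are the double crossovers. Comparing them with the parentals, only the th allele has switched, so th is the middle locus and the order is se – th – e.
Crossovers in the se–th interval produce the single-crossover classes + se + and e + th (66 + 74 = 140) plus the double crossovers (32).
RF(se–th) = (140 + 32) / 1000 = 172/1000 = 0.1720 → 17.2 centimorgans.

17.2 centimorgans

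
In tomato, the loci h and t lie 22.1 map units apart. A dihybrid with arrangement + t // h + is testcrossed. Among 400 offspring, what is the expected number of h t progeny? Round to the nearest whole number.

A map distance of 22.1 map units corresponds to a recombination frequency of 0.221.
The F1 is + t / h +, so h t is a recombinant gamete class with expected frequency r/2 = 0.221/2 = 0.1105.
Expected number = 0.1105 × 400 = 44.20 ≈ 44.

44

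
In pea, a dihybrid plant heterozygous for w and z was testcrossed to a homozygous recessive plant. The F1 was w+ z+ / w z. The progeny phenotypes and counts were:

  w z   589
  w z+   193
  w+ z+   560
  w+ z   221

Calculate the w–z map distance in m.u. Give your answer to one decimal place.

The recombinant classes are w+ z and w z+: 221 + 193 = 414.
Recombination frequency = 414/1563 = 0.2649 ≈ 26.5%, i.e. 26.5 m.u.

26.5 m.u.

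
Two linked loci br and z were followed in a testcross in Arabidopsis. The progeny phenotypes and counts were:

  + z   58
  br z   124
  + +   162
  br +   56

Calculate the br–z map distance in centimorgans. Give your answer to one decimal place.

28.5 centimorgans

The two most frequent classes, + + (162) and br z (124), are the parental types, so the F1 was + + / br z.
The recombinant classes are + z and br +: 58 + 56 = 114.
Recombination frequency = 114/400 = 0.2850 ≈ 28.5%, i.e. 28.5 centimorgans.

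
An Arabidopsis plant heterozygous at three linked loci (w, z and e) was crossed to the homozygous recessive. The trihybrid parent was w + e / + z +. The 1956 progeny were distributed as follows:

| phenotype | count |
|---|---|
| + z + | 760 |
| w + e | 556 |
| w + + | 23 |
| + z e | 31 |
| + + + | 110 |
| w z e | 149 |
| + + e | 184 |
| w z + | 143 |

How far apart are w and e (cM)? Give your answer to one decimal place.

The two rarest classes, w + + and + z e, are the double crossovers. Comparing them with the parentals, only the e allele has switched, so e is the middle locus and the order is w – e – z.
Crossovers in the w–e interval produce the single-crossover classes + + e and w z + (184 + 143 = 327) plus the double crossovers (54).
RF(w–e) = (327 + 54) / 1956 = 381/1956 = 0.1948 → 19.5 cM.

19.5 cM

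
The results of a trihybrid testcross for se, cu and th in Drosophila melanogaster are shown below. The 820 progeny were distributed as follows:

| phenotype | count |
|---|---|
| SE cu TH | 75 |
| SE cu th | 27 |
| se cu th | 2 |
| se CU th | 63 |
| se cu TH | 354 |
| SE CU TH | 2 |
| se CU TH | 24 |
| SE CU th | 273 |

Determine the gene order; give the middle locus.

The two most frequent reciprocal classes, SE CU th and se cu TH, are the parental types, so the F1 was SE CU th / se cu TH.
The two rarest classes, SE CU TH and se cu th, are the double crossovers. Comparing them with the parentals, only the th allele has switched, so th is the middle locus and the order is cu – th – se.

th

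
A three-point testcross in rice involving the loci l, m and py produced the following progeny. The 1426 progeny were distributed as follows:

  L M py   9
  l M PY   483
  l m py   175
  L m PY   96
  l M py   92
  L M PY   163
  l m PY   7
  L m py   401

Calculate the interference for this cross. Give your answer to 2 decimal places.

The two most frequent reciprocal classes, l M PY and L m py, are the parental types, so the F1 was l M PY / L m py.
The two rarest classes, l m PY and L M py, are the double crossovers. Comparing them with the parentals, only the m allele has switched, so m is the middle locus and the order is py – m – l.
py–m: (188 + 16)/1426 = 0.1431; m–l: (338 + 16)/1426 = 0.2482.
Expected DCO frequency = 0.1431 × 0.2482 ≈ 0.03552; observed = 16/1426 ≈ 0.01122.
Coefficient of coincidence = 0.01122/0.03552 ≈ 0.32; interference = 1 − 0.32 = 0.68.

0.68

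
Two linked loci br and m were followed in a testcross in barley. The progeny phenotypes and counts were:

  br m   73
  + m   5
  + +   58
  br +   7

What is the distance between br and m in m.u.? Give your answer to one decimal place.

The two most frequent classes, + + (58) and br m (73), are the parental types, so the F1 was + + / br m.
The recombinant classes are + m and br +: 5 + 7 = 12.
Recombination frequency = 12/143 = 0.0839 ≈ 8.4%, i.e. 8.4 m.u.

8.4 m.u.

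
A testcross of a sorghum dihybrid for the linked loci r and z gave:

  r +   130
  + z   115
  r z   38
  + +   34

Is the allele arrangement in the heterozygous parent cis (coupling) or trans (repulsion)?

trans

The two most frequent classes are + z (115) and r + (130); these are the parental (non-recombinant) types.
So the F1 carried + z on one chromosome and r + on the other — the recessive alleles are on opposite chromosomes (trans / repulsion).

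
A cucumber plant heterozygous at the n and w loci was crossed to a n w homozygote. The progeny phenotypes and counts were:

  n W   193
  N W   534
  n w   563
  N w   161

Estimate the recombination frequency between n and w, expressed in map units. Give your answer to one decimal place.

24.4 map units

The two most frequent classes, N W (534) and n w (563), are the parental types, so the F1 was N W / n w.
The recombinant classes are N w and n W: 161 + 193 = 354.
Recombination frequency = 354/1451 = 0.2440 ≈ 24.4%, i.e. 24.4 map units.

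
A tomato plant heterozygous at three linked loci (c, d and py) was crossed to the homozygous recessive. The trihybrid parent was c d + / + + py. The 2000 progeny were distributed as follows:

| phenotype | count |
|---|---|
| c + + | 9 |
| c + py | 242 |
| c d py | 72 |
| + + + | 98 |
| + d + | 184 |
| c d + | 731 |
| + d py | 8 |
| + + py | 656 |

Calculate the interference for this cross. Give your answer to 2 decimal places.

0.59

The two rarest classes, c + + and + d py, are the double crossovers. Comparing them with the parentals, only the d allele has switched, so d is the middle locus and the order is c – d – py.
c–d: (426 + 17)/2000 = 0.2215; d–py: (170 + 17)/2000 = 0.0935.
Expected DCO frequency = 0.2215 × 0.0935 ≈ 0.02071; observed = 17/2000 ≈ 0.00850.
Coefficient of coincidence = 0.00850/0.02071 ≈ 0.41; interference = 1 − 0.41 = 0.59.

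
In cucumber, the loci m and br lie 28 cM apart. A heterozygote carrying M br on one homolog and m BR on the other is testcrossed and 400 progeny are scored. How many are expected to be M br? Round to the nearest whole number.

144

A map distance of 28 cM corresponds to a recombination frequency of 0.280.
The F1 is M br / m BR, so M br is a parental gamete class with expected frequency (1 − r)/2 = 0.720/2 = 0.3600.
Expected number = 0.3600 × 400 = 144.00 ≈ 144.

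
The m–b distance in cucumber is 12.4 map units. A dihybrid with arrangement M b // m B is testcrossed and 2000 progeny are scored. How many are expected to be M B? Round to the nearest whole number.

124

A map distance of 12.4 map units corresponds to a recombination frequency of 0.124.
The F1 is M b / m B, so M B is a recombinant gamete class with expected frequency r/2 = 0.124/2 = 0.0620.
Expected number = 0.0620 × 2000 = 124.00 ≈ 124.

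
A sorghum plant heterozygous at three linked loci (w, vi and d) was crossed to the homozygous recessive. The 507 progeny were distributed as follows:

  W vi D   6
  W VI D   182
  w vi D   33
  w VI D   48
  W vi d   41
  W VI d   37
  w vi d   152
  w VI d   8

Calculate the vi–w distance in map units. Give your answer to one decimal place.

The two most frequent reciprocal classes, W VI D and w vi d, are the parental types, so the F1 was W VI D / w vi d.
The two rarest classes, W vi D and w VI d, are the double crossovers. Comparing them with the parentals, only the vi allele has switched, so vi is the middle locus and the order is w – vi – d.
Crossovers in the w–vi interval produce the single-crossover classes w VI D and W vi d (48 + 41 = 89) plus the double crossovers (14).
RF(w–vi) = (89 + 14) / 507 = 103/507 = 0.2032 → 20.3 map units.

20.3 map units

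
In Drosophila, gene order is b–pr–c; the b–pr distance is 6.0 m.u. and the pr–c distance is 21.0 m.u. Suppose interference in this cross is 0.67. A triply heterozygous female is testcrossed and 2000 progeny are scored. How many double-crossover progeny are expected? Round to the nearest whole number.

8

Map distances give recombination frequencies of 0.060 and 0.210 for the two intervals.
With interference 0.67 (so coincidence = 0.33), expected double-crossover frequency = 0.060 × 0.210 × 0.33 = 0.00416.
Expected number = 0.00416 × 2000 = 8.32 ≈ 8.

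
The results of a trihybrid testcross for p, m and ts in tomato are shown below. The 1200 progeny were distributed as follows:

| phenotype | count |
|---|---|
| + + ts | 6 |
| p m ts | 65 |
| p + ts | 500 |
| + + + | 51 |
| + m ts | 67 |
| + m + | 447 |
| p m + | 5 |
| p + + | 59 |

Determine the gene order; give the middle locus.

The two most frequent reciprocal classes, p + ts and + m +, are the parental types, so the F1 was p + ts / + m +.
The two rarest classes, + + ts and p m +, are the double crossovers. Comparing them with the parentals, only the p allele has switched, so p is the middle locus and the order is m – p – ts.

p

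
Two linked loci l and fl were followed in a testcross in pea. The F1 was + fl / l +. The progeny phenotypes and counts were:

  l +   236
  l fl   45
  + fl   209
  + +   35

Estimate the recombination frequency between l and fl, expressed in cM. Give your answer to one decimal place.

15.2 cM

The recombinant classes are + + and l fl: 35 + 45 = 80.
Recombination frequency = 80/525 = 0.1524 ≈ 15.2%, i.e. 15.2 cM.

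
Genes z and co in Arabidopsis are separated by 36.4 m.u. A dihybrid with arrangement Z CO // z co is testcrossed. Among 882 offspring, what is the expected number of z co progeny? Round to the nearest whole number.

280

A map distance of 36.4 m.u. corresponds to a recombination frequency of 0.364.
The F1 is Z CO / z co, so z co is a parental gamete class with expected frequency (1 − r)/2 = 0.636/2 = 0.3180.
Expected number = 0.3180 × 882 = 280.48 ≈ 280.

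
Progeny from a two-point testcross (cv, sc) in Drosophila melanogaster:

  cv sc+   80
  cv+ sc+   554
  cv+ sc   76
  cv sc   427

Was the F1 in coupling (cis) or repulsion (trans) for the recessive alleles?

cis

The two most frequent classes are cv+ sc+ (554) and cv sc (427); these are the parental (non-recombinant) types.
So the F1 carried cv+ sc+ on one chromosome and cv sc on the other — the recessive alleles are on the same chromosome (cis / coupling).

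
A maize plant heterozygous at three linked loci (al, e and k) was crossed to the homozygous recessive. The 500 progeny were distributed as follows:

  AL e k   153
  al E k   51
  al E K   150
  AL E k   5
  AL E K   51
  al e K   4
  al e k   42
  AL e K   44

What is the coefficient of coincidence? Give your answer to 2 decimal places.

The two most frequent reciprocal classes, al E K and AL e k, are the parental types, so the F1 was al E K / AL e k.
The two rarest classes, al e K and AL E k, are the double crossovers. Comparing them with the parentals, only the e allele has switched, so e is the middle locus and the order is k – e – al.
k–e: (95 + 9)/500 = 0.2080; e–al: (93 + 9)/500 = 0.2040.
Expected DCO frequency = 0.2080 × 0.2040 ≈ 0.04243; observed = 9/500 ≈ 0.01800.
Coefficient of coincidence = 0.01800/0.04243 ≈ 0.42.

0.42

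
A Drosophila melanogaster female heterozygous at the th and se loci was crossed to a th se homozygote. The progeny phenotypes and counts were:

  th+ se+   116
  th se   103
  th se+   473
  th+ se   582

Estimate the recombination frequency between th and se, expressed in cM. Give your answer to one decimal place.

17.2 cM

The two most frequent classes, th+ se (582) and th se+ (473), are the parental types, so the F1 was th+ se / th se+.
The recombinant classes are th+ se+ and th se: 116 + 103 = 219.
Recombination frequency = 219/1274 = 0.1719 ≈ 17.2%, i.e. 17.2 cM.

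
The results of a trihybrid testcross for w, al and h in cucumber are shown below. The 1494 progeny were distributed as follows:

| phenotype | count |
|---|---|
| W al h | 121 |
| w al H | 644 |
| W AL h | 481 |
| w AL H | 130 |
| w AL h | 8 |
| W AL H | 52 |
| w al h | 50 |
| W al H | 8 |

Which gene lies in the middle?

The two most frequent reciprocal classes, W AL h and w al H, are the parental types, so the F1 was W AL h / w al H.
The two rarest classes, w AL h and W al H, are the double crossovers. Comparing them with the parentals, only the w allele has switched, so w is the middle locus and the order is al – w – h.

w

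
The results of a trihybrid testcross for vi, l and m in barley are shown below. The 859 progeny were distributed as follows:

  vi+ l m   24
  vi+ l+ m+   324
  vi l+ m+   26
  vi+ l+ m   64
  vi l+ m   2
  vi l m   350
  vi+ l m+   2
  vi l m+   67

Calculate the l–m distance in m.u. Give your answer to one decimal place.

15.7 m.u.

The two most frequent reciprocal classes, vi+ l+ m+ and vi l m, are the parental types, so the F1 was vi+ l+ m+ / vi l m.
The two rarest classes, vi+ l m+ and vi l+ m, are the double crossovers. Comparing them with the parentals, only the l allele has switched, so l is the middle locus and the order is m – l – vi.
Crossovers in the m–l interval produce the single-crossover classes vi+ l+ m and vi l m+ (64 + 67 = 131) plus the double crossovers (4).
RF(m–l) = (131 + 4) / 859 = 135/859 = 0.1572 → 15.7 m.u.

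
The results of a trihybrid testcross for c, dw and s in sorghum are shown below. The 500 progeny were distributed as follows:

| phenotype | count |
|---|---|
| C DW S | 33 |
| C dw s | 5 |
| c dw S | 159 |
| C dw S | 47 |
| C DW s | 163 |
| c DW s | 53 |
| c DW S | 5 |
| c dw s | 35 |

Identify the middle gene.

The two most frequent reciprocal classes, C DW s and c dw S, are the parental types, so the F1 was C DW s / c dw S.
The two rarest classes, C dw s and c DW S, are the double crossovers. Comparing them with the parentals, only the dw allele has switched, so dw is the middle locus and the order is s – dw – c.

dw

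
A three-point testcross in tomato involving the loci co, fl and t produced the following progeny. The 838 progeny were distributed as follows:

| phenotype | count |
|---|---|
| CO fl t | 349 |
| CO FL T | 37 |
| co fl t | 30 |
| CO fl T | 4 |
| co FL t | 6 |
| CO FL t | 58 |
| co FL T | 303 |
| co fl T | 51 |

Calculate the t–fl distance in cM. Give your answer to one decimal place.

The two most frequent reciprocal classes, CO fl t and co FL T, are the parental types, so the F1 was CO fl t / co FL T.
The two rarest classes, CO fl T and co FL t, are the double crossovers. Comparing them with the parentals, only the t allele has switched, so t is the middle locus and the order is co – t – fl.
Crossovers in the t–fl interval produce the single-crossover classes CO FL t and co fl T (58 + 51 = 109) plus the double crossovers (10).
RF(t–fl) = (109 + 10) / 838 = 119/838 = 0.1420 → 14.2 cM.

14.2 cM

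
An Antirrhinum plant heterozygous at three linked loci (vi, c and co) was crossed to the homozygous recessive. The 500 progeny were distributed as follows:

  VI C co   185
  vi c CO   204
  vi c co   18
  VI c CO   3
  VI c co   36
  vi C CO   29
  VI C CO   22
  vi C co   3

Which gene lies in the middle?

vi

The two most frequent reciprocal classes, vi c CO and VI C co, are the parental types, so the F1 was vi c CO / VI C co.
The two rarest classes, VI c CO and vi C co, are the double crossovers. Comparing them with the parentals, only the vi allele has switched, so vi is the middle locus and the order is c – vi – co.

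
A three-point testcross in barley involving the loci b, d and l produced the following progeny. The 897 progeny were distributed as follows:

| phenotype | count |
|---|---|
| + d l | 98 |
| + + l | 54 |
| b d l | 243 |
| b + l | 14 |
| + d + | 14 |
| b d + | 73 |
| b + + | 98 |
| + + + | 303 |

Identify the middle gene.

d

The two most frequent reciprocal classes, + + + and b d l, are the parental types, so the F1 was + + + / b d l.
The two rarest classes, + d + and b + l, are the double crossovers. Comparing them with the parentals, only the d allele has switched, so d is the middle locus and the order is l – d – b.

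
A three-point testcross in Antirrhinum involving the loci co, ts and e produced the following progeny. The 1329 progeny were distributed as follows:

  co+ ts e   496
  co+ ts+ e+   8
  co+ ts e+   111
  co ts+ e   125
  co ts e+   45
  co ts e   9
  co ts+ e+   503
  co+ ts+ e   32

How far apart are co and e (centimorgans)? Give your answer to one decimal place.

19.0 centimorgans

The two most frequent reciprocal classes, co+ ts e and co ts+ e+, are the parental types, so the F1 was co+ ts e / co ts+ e+.
The two rarest classes, co ts e and co+ ts+ e+, are the double crossovers. Comparing them with the parentals, only the co allele has switched, so co is the middle locus and the order is ts – co – e.
Crossovers in the co–e interval produce the single-crossover classes co+ ts e+ and co ts+ e (111 + 125 = 236) plus the double crossovers (17).
RF(co–e) = (236 + 17) / 1329 = 253/1329 = 0.1904 → 19.0 centimorgans.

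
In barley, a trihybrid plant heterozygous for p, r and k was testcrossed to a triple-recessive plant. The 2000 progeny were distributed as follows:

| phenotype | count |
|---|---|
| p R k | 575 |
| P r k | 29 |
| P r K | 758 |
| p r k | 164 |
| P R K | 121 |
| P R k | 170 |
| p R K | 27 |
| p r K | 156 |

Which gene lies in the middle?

k

The two most frequent reciprocal classes, p R k and P r K, are the parental types, so the F1 was p R k / P r K.
The two rarest classes, p R K and P r k, are the double crossovers. Comparing them with the parentals, only the k allele has switched, so k is the middle locus and the order is p – k – r.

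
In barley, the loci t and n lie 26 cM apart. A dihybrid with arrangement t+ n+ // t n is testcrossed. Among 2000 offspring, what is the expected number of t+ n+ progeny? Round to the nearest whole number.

740

A map distance of 26 cM corresponds to a recombination frequency of 0.260.
The F1 is t+ n+ / t n, so t+ n+ is a parental gamete class with expected frequency (1 − r)/2 = 0.740/2 = 0.3700.
Expected number = 0.3700 × 2000 = 740.00 ≈ 740.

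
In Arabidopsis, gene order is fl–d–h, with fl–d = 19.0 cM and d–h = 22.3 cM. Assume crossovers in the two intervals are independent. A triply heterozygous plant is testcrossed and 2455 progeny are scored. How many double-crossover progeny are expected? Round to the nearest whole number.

Map distances give recombination frequencies of 0.190 and 0.223 for the two intervals.
With no interference, expected double-crossover frequency = 0.190 × 0.223 = 0.04237.
Expected number = 0.04237 × 2455 = 104.02 ≈ 104.

104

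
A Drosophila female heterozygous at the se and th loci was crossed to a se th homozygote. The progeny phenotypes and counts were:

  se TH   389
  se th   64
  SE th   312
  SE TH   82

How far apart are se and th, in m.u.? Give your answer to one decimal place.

The two most frequent classes, SE th (312) and se TH (389), are the parental types, so the F1 was SE th / se TH.
The recombinant classes are SE TH and se th: 82 + 64 = 146.
Recombination frequency = 146/847 = 0.1724 ≈ 17.2%, i.e. 17.2 m.u.

17.2 m.u.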